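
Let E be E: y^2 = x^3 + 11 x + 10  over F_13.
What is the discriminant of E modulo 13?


4 a^3 + 27 b^2 = 4*11^3 + 27*10^2 = 5324 + 2700 = 8024
Delta = -16 * (8024) = -128384
Delta mod 13 = 4

Delta = 4 (mod 13)


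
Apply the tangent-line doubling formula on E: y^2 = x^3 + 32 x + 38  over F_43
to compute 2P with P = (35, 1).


Doubling: s = (3 x1^2 + a) / (2 y1)
s = (3*35^2 + 32) / (2*1) mod 43 = 26
x3 = s^2 - 2 x1 mod 43 = 26^2 - 2*35 = 4
y3 = s (x1 - x3) - y1 mod 43 = 26 * (35 - 4) - 1 = 31

2P = (4, 31)


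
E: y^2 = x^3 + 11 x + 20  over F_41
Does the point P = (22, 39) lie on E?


Check whether y^2 = x^3 + 11 x + 20 (mod 41) for (x, y) = (22, 39).
LHS: y^2 = 39^2 mod 41 = 4
RHS: x^3 + 11 x + 20 = 22^3 + 11*22 + 20 mod 41 = 4
LHS = RHS

Yes, on the curve


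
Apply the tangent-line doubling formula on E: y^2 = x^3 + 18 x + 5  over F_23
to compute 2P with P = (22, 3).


Doubling: s = (3 x1^2 + a) / (2 y1)
s = (3*22^2 + 18) / (2*3) mod 23 = 15
x3 = s^2 - 2 x1 mod 23 = 15^2 - 2*22 = 20
y3 = s (x1 - x3) - y1 mod 23 = 15 * (22 - 20) - 3 = 4

2P = (20, 4)


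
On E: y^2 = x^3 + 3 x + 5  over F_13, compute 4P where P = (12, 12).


k = 4 = 100_2 (binary, LSB first: 001)
Double-and-add from P = (12, 12):
  bit 0 = 0: acc unchanged = O
  bit 1 = 0: acc unchanged = O
  bit 2 = 1: acc = O + (1, 10) = (1, 10)

4P = (1, 10)


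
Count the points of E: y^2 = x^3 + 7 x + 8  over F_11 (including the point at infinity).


For each x in F_11, count y with y^2 = x^3 + 7 x + 8 mod 11:
  x = 1: RHS = 5, y in [4, 7]  -> 2 point(s)
  x = 3: RHS = 1, y in [1, 10]  -> 2 point(s)
  x = 4: RHS = 1, y in [1, 10]  -> 2 point(s)
  x = 5: RHS = 3, y in [5, 6]  -> 2 point(s)
  x = 7: RHS = 4, y in [2, 9]  -> 2 point(s)
  x = 8: RHS = 4, y in [2, 9]  -> 2 point(s)
  x = 10: RHS = 0, y in [0]  -> 1 point(s)
Affine points: 13. Add the point at infinity: total = 14.

#E(F_11) = 14


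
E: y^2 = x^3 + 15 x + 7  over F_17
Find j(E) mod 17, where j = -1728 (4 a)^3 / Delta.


Delta = -16(4 a^3 + 27 b^2) mod 17 = 16
-1728 * (4 a)^3 = -1728 * (4*15)^3 mod 17 = 5
j = 5 * 16^(-1) mod 17 = 12

j = 12 (mod 17)


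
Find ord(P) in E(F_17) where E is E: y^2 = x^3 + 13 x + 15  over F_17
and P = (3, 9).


Compute successive multiples of P until we hit O:
  1P = (3, 9)
  2P = (13, 16)
  3P = (2, 7)
  4P = (16, 16)
  5P = (0, 7)
  6P = (5, 1)
  7P = (8, 11)
  8P = (15, 10)
  ... (continuing to 18P)
  18P = O

ord(P) = 18


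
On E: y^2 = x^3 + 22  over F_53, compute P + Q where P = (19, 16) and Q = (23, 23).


P != Q, so use the chord formula.
s = (y2 - y1) / (x2 - x1) = (7) / (4) mod 53 = 15
x3 = s^2 - x1 - x2 mod 53 = 15^2 - 19 - 23 = 24
y3 = s (x1 - x3) - y1 mod 53 = 15 * (19 - 24) - 16 = 15

P + Q = (24, 15)


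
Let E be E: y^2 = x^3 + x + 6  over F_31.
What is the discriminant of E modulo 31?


4 a^3 + 27 b^2 = 4*1^3 + 27*6^2 = 4 + 972 = 976
Delta = -16 * (976) = -15616
Delta mod 31 = 8

Delta = 8 (mod 31)


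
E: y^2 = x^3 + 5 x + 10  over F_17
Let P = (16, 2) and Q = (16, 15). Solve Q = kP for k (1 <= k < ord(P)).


Enumerate multiples of P until we hit Q = (16, 15):
  1P = (16, 2)
  2P = (6, 1)
  3P = (3, 1)
  4P = (14, 6)
  5P = (8, 16)
  6P = (12, 8)
  7P = (4, 14)
  8P = (15, 14)
  9P = (11, 6)
  10P = (9, 6)
  11P = (1, 4)
  12P = (1, 13)
  13P = (9, 11)
  14P = (11, 11)
  15P = (15, 3)
  16P = (4, 3)
  17P = (12, 9)
  18P = (8, 1)
  19P = (14, 11)
  20P = (3, 16)
  21P = (6, 16)
  22P = (16, 15)
Match found at i = 22.

k = 22


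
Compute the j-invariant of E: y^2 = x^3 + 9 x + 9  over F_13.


Delta = -16(4 a^3 + 27 b^2) mod 13 = 5
-1728 * (4 a)^3 = -1728 * (4*9)^3 mod 13 = 12
j = 12 * 5^(-1) mod 13 = 5

j = 5 (mod 13)


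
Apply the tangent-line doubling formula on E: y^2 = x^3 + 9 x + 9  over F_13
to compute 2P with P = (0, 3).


Doubling: s = (3 x1^2 + a) / (2 y1)
s = (3*0^2 + 9) / (2*3) mod 13 = 8
x3 = s^2 - 2 x1 mod 13 = 8^2 - 2*0 = 12
y3 = s (x1 - x3) - y1 mod 13 = 8 * (0 - 12) - 3 = 5

2P = (12, 5)


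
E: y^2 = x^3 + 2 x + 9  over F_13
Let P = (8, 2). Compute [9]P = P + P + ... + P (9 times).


k = 9 = 1001_2 (binary, LSB first: 1001)
Double-and-add from P = (8, 2):
  bit 0 = 1: acc = O + (8, 2) = (8, 2)
  bit 1 = 0: acc unchanged = (8, 2)
  bit 2 = 0: acc unchanged = (8, 2)
  bit 3 = 1: acc = (8, 2) + (1, 5) = (1, 8)

9P = (1, 8)


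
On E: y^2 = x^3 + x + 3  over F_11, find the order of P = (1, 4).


Compute successive multiples of P until we hit O:
  1P = (1, 4)
  2P = (1, 7)
  3P = O

ord(P) = 3


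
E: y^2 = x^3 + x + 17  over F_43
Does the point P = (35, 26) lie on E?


Check whether y^2 = x^3 + 1 x + 17 (mod 43) for (x, y) = (35, 26).
LHS: y^2 = 26^2 mod 43 = 31
RHS: x^3 + 1 x + 17 = 35^3 + 1*35 + 17 mod 43 = 13
LHS != RHS

No, not on the curve


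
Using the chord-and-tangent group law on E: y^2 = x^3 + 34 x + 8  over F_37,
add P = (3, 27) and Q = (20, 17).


P != Q, so use the chord formula.
s = (y2 - y1) / (x2 - x1) = (27) / (17) mod 37 = 19
x3 = s^2 - x1 - x2 mod 37 = 19^2 - 3 - 20 = 5
y3 = s (x1 - x3) - y1 mod 37 = 19 * (3 - 5) - 27 = 9

P + Q = (5, 9)


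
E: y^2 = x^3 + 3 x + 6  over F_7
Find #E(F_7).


For each x in F_7, count y with y^2 = x^3 + 3 x + 6 mod 7:
  x = 3: RHS = 0, y in [0]  -> 1 point(s)
  x = 6: RHS = 2, y in [3, 4]  -> 2 point(s)
Affine points: 3. Add the point at infinity: total = 4.

#E(F_7) = 4


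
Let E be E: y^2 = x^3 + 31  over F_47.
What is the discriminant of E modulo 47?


4 a^3 + 27 b^2 = 4*0^3 + 27*31^2 = 0 + 25947 = 25947
Delta = -16 * (25947) = -415152
Delta mod 47 = 46

Delta = 46 (mod 47)


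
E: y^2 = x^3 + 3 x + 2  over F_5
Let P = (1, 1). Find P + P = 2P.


Doubling: s = (3 x1^2 + a) / (2 y1)
s = (3*1^2 + 3) / (2*1) mod 5 = 3
x3 = s^2 - 2 x1 mod 5 = 3^2 - 2*1 = 2
y3 = s (x1 - x3) - y1 mod 5 = 3 * (1 - 2) - 1 = 1

2P = (2, 1)


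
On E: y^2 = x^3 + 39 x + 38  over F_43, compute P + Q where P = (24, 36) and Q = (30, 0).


P != Q, so use the chord formula.
s = (y2 - y1) / (x2 - x1) = (7) / (6) mod 43 = 37
x3 = s^2 - x1 - x2 mod 43 = 37^2 - 24 - 30 = 25
y3 = s (x1 - x3) - y1 mod 43 = 37 * (24 - 25) - 36 = 13

P + Q = (25, 13)


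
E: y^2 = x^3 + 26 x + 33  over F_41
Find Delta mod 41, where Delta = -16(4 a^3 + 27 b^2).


4 a^3 + 27 b^2 = 4*26^3 + 27*33^2 = 70304 + 29403 = 99707
Delta = -16 * (99707) = -1595312
Delta mod 41 = 39

Delta = 39 (mod 41)


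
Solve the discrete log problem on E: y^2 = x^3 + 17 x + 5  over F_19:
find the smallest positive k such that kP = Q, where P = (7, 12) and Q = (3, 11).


Enumerate multiples of P until we hit Q = (3, 11):
  1P = (7, 12)
  2P = (10, 15)
  3P = (3, 11)
Match found at i = 3.

k = 3


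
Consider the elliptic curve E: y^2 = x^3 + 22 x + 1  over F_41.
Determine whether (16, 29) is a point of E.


Check whether y^2 = x^3 + 22 x + 1 (mod 41) for (x, y) = (16, 29).
LHS: y^2 = 29^2 mod 41 = 21
RHS: x^3 + 22 x + 1 = 16^3 + 22*16 + 1 mod 41 = 21
LHS = RHS

Yes, on the curve


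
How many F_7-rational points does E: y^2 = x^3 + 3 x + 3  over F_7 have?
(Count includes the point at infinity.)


For each x in F_7, count y with y^2 = x^3 + 3 x + 3 mod 7:
  x = 1: RHS = 0, y in [0]  -> 1 point(s)
  x = 3: RHS = 4, y in [2, 5]  -> 2 point(s)
  x = 4: RHS = 2, y in [3, 4]  -> 2 point(s)
Affine points: 5. Add the point at infinity: total = 6.

#E(F_7) = 6


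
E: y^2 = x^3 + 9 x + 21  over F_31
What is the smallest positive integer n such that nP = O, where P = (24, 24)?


Compute successive multiples of P until we hit O:
  1P = (24, 24)
  2P = (11, 26)
  3P = (14, 15)
  4P = (9, 5)
  5P = (16, 13)
  6P = (5, 6)
  7P = (12, 20)
  8P = (2, 4)
  ... (continuing to 34P)
  34P = O

ord(P) = 34


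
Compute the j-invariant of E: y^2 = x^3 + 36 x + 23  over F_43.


Delta = -16(4 a^3 + 27 b^2) mod 43 = 39
-1728 * (4 a)^3 = -1728 * (4*36)^3 mod 43 = 4
j = 4 * 39^(-1) mod 43 = 42

j = 42 (mod 43)


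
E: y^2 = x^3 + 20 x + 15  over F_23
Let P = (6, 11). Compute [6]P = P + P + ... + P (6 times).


k = 6 = 110_2 (binary, LSB first: 011)
Double-and-add from P = (6, 11):
  bit 0 = 0: acc unchanged = O
  bit 1 = 1: acc = O + (19, 20) = (19, 20)
  bit 2 = 1: acc = (19, 20) + (1, 6) = (9, 21)

6P = (9, 21)


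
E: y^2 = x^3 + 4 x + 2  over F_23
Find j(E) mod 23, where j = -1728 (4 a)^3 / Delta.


Delta = -16(4 a^3 + 27 b^2) mod 23 = 18
-1728 * (4 a)^3 = -1728 * (4*4)^3 mod 23 = 17
j = 17 * 18^(-1) mod 23 = 15

j = 15 (mod 23)


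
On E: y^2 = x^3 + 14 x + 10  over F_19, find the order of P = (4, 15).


Compute successive multiples of P until we hit O:
  1P = (4, 15)
  2P = (1, 14)
  3P = (12, 14)
  4P = (14, 10)
  5P = (6, 5)
  6P = (15, 2)
  7P = (16, 13)
  8P = (8, 11)
  ... (continuing to 17P)
  17P = O

ord(P) = 17


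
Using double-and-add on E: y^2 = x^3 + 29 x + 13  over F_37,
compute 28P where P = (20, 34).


k = 28 = 11100_2 (binary, LSB first: 00111)
Double-and-add from P = (20, 34):
  bit 0 = 0: acc unchanged = O
  bit 1 = 0: acc unchanged = O
  bit 2 = 1: acc = O + (35, 13) = (35, 13)
  bit 3 = 1: acc = (35, 13) + (13, 16) = (29, 3)
  bit 4 = 1: acc = (29, 3) + (21, 35) = (3, 4)

28P = (3, 4)


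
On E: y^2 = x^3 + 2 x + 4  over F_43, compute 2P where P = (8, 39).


Doubling: s = (3 x1^2 + a) / (2 y1)
s = (3*8^2 + 2) / (2*39) mod 43 = 8
x3 = s^2 - 2 x1 mod 43 = 8^2 - 2*8 = 5
y3 = s (x1 - x3) - y1 mod 43 = 8 * (8 - 5) - 39 = 28

2P = (5, 28)


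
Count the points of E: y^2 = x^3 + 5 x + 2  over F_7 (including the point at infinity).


For each x in F_7, count y with y^2 = x^3 + 5 x + 2 mod 7:
  x = 0: RHS = 2, y in [3, 4]  -> 2 point(s)
  x = 1: RHS = 1, y in [1, 6]  -> 2 point(s)
  x = 3: RHS = 2, y in [3, 4]  -> 2 point(s)
  x = 4: RHS = 2, y in [3, 4]  -> 2 point(s)
Affine points: 8. Add the point at infinity: total = 9.

#E(F_7) = 9


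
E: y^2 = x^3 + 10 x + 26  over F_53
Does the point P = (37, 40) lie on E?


Check whether y^2 = x^3 + 10 x + 26 (mod 53) for (x, y) = (37, 40).
LHS: y^2 = 40^2 mod 53 = 10
RHS: x^3 + 10 x + 26 = 37^3 + 10*37 + 26 mod 53 = 10
LHS = RHS

Yes, on the curve


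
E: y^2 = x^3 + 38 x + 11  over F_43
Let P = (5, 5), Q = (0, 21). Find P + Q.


P != Q, so use the chord formula.
s = (y2 - y1) / (x2 - x1) = (16) / (38) mod 43 = 14
x3 = s^2 - x1 - x2 mod 43 = 14^2 - 5 - 0 = 19
y3 = s (x1 - x3) - y1 mod 43 = 14 * (5 - 19) - 5 = 14

P + Q = (19, 14)


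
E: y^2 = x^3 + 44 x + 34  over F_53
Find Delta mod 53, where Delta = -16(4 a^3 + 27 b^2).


4 a^3 + 27 b^2 = 4*44^3 + 27*34^2 = 340736 + 31212 = 371948
Delta = -16 * (371948) = -5951168
Delta mod 53 = 43

Delta = 43 (mod 53)


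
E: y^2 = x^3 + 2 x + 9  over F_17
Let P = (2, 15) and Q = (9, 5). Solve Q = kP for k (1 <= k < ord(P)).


Enumerate multiples of P until we hit Q = (9, 5):
  1P = (2, 15)
  2P = (4, 9)
  3P = (3, 5)
  4P = (10, 14)
  5P = (9, 5)
Match found at i = 5.

k = 5


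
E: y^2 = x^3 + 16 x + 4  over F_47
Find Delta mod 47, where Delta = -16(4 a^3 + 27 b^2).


4 a^3 + 27 b^2 = 4*16^3 + 27*4^2 = 16384 + 432 = 16816
Delta = -16 * (16816) = -269056
Delta mod 47 = 19

Delta = 19 (mod 47)


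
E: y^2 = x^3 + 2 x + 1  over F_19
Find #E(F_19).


For each x in F_19, count y with y^2 = x^3 + 2 x + 1 mod 19:
  x = 0: RHS = 1, y in [1, 18]  -> 2 point(s)
  x = 1: RHS = 4, y in [2, 17]  -> 2 point(s)
  x = 4: RHS = 16, y in [4, 15]  -> 2 point(s)
  x = 6: RHS = 1, y in [1, 18]  -> 2 point(s)
  x = 7: RHS = 16, y in [4, 15]  -> 2 point(s)
  x = 8: RHS = 16, y in [4, 15]  -> 2 point(s)
  x = 9: RHS = 7, y in [8, 11]  -> 2 point(s)
  x = 11: RHS = 5, y in [9, 10]  -> 2 point(s)
  x = 12: RHS = 5, y in [9, 10]  -> 2 point(s)
  x = 13: RHS = 1, y in [1, 18]  -> 2 point(s)
  x = 15: RHS = 5, y in [9, 10]  -> 2 point(s)
  x = 16: RHS = 6, y in [5, 14]  -> 2 point(s)
  x = 18: RHS = 17, y in [6, 13]  -> 2 point(s)
Affine points: 26. Add the point at infinity: total = 27.

#E(F_19) = 27


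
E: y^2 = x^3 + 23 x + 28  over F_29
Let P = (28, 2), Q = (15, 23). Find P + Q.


P != Q, so use the chord formula.
s = (y2 - y1) / (x2 - x1) = (21) / (16) mod 29 = 14
x3 = s^2 - x1 - x2 mod 29 = 14^2 - 28 - 15 = 8
y3 = s (x1 - x3) - y1 mod 29 = 14 * (28 - 8) - 2 = 17

P + Q = (8, 17)


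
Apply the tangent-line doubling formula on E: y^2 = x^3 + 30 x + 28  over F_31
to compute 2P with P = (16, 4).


Doubling: s = (3 x1^2 + a) / (2 y1)
s = (3*16^2 + 30) / (2*4) mod 31 = 30
x3 = s^2 - 2 x1 mod 31 = 30^2 - 2*16 = 0
y3 = s (x1 - x3) - y1 mod 31 = 30 * (16 - 0) - 4 = 11

2P = (0, 11)


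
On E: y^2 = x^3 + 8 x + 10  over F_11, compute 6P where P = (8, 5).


k = 6 = 110_2 (binary, LSB first: 011)
Double-and-add from P = (8, 5):
  bit 0 = 0: acc unchanged = O
  bit 1 = 1: acc = O + (10, 10) = (10, 10)
  bit 2 = 1: acc = (10, 10) + (2, 1) = (8, 6)

6P = (8, 6)


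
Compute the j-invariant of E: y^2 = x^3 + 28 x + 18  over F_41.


Delta = -16(4 a^3 + 27 b^2) mod 41 = 25
-1728 * (4 a)^3 = -1728 * (4*28)^3 mod 41 = 32
j = 32 * 25^(-1) mod 41 = 39

j = 39 (mod 41)


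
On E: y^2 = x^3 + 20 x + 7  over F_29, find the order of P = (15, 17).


Compute successive multiples of P until we hit O:
  1P = (15, 17)
  2P = (6, 16)
  3P = (3, 23)
  4P = (4, 21)
  5P = (19, 24)
  6P = (18, 14)
  7P = (26, 23)
  8P = (1, 17)
  ... (continuing to 22P)
  22P = O

ord(P) = 22


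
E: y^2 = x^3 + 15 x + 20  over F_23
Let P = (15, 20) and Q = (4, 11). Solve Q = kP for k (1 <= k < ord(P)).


Enumerate multiples of P until we hit Q = (4, 11):
  1P = (15, 20)
  2P = (16, 3)
  3P = (5, 17)
  4P = (7, 10)
  5P = (4, 11)
Match found at i = 5.

k = 5


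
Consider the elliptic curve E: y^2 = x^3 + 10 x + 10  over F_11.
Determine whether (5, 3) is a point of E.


Check whether y^2 = x^3 + 10 x + 10 (mod 11) for (x, y) = (5, 3).
LHS: y^2 = 3^2 mod 11 = 9
RHS: x^3 + 10 x + 10 = 5^3 + 10*5 + 10 mod 11 = 9
LHS = RHS

Yes, on the curve


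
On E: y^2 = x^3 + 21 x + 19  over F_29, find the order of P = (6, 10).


Compute successive multiples of P until we hit O:
  1P = (6, 10)
  2P = (13, 13)
  3P = (9, 26)
  4P = (7, 4)
  5P = (23, 5)
  6P = (4, 15)
  7P = (18, 20)
  8P = (21, 21)
  ... (continuing to 26P)
  26P = O

ord(P) = 26


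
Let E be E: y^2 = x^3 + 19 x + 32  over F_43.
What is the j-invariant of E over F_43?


Delta = -16(4 a^3 + 27 b^2) mod 43 = 27
-1728 * (4 a)^3 = -1728 * (4*19)^3 mod 43 = 2
j = 2 * 27^(-1) mod 43 = 16

j = 16 (mod 43)


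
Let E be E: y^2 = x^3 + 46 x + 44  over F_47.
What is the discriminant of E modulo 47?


4 a^3 + 27 b^2 = 4*46^3 + 27*44^2 = 389344 + 52272 = 441616
Delta = -16 * (441616) = -7065856
Delta mod 47 = 30

Delta = 30 (mod 47)


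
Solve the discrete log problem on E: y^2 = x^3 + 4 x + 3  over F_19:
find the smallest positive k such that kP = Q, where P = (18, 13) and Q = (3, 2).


Enumerate multiples of P until we hit Q = (3, 2):
  1P = (18, 13)
  2P = (3, 2)
Match found at i = 2.

k = 2


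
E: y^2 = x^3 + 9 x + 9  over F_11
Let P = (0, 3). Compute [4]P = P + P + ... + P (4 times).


k = 4 = 100_2 (binary, LSB first: 001)
Double-and-add from P = (0, 3):
  bit 0 = 0: acc unchanged = O
  bit 1 = 0: acc unchanged = O
  bit 2 = 1: acc = O + (6, 9) = (6, 9)

4P = (6, 9)


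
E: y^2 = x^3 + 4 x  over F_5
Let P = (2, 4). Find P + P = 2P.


Doubling: s = (3 x1^2 + a) / (2 y1)
s = (3*2^2 + 4) / (2*4) mod 5 = 2
x3 = s^2 - 2 x1 mod 5 = 2^2 - 2*2 = 0
y3 = s (x1 - x3) - y1 mod 5 = 2 * (2 - 0) - 4 = 0

2P = (0, 0)


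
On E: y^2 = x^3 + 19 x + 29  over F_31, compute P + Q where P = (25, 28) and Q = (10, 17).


P != Q, so use the chord formula.
s = (y2 - y1) / (x2 - x1) = (20) / (16) mod 31 = 9
x3 = s^2 - x1 - x2 mod 31 = 9^2 - 25 - 10 = 15
y3 = s (x1 - x3) - y1 mod 31 = 9 * (25 - 15) - 28 = 0

P + Q = (15, 0)


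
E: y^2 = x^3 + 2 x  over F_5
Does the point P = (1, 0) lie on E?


Check whether y^2 = x^3 + 2 x + 0 (mod 5) for (x, y) = (1, 0).
LHS: y^2 = 0^2 mod 5 = 0
RHS: x^3 + 2 x + 0 = 1^3 + 2*1 + 0 mod 5 = 3
LHS != RHS

No, not on the curve


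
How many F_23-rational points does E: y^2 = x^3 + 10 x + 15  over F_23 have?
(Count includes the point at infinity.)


For each x in F_23, count y with y^2 = x^3 + 10 x + 15 mod 23:
  x = 1: RHS = 3, y in [7, 16]  -> 2 point(s)
  x = 3: RHS = 3, y in [7, 16]  -> 2 point(s)
  x = 4: RHS = 4, y in [2, 21]  -> 2 point(s)
  x = 5: RHS = 6, y in [11, 12]  -> 2 point(s)
  x = 8: RHS = 9, y in [3, 20]  -> 2 point(s)
  x = 9: RHS = 6, y in [11, 12]  -> 2 point(s)
  x = 12: RHS = 0, y in [0]  -> 1 point(s)
  x = 14: RHS = 1, y in [1, 22]  -> 2 point(s)
  x = 16: RHS = 16, y in [4, 19]  -> 2 point(s)
  x = 18: RHS = 1, y in [1, 22]  -> 2 point(s)
  x = 19: RHS = 3, y in [7, 16]  -> 2 point(s)
  x = 20: RHS = 4, y in [2, 21]  -> 2 point(s)
  x = 22: RHS = 4, y in [2, 21]  -> 2 point(s)
Affine points: 25. Add the point at infinity: total = 26.

#E(F_23) = 26


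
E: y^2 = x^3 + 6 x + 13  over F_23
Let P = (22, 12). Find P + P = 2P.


Doubling: s = (3 x1^2 + a) / (2 y1)
s = (3*22^2 + 6) / (2*12) mod 23 = 9
x3 = s^2 - 2 x1 mod 23 = 9^2 - 2*22 = 14
y3 = s (x1 - x3) - y1 mod 23 = 9 * (22 - 14) - 12 = 14

2P = (14, 14)


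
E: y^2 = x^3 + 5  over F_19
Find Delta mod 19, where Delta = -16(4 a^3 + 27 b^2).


4 a^3 + 27 b^2 = 4*0^3 + 27*5^2 = 0 + 675 = 675
Delta = -16 * (675) = -10800
Delta mod 19 = 11

Delta = 11 (mod 19)


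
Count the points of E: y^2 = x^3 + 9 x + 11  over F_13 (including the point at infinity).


For each x in F_13, count y with y^2 = x^3 + 9 x + 11 mod 13:
  x = 3: RHS = 0, y in [0]  -> 1 point(s)
  x = 5: RHS = 12, y in [5, 8]  -> 2 point(s)
  x = 7: RHS = 1, y in [1, 12]  -> 2 point(s)
  x = 8: RHS = 10, y in [6, 7]  -> 2 point(s)
  x = 10: RHS = 9, y in [3, 10]  -> 2 point(s)
  x = 12: RHS = 1, y in [1, 12]  -> 2 point(s)
Affine points: 11. Add the point at infinity: total = 12.

#E(F_13) = 12


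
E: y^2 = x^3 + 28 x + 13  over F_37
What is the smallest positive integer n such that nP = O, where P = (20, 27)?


Compute successive multiples of P until we hit O:
  1P = (20, 27)
  2P = (27, 18)
  3P = (6, 29)
  4P = (8, 3)
  5P = (13, 24)
  6P = (14, 2)
  7P = (7, 21)
  8P = (17, 0)
  ... (continuing to 16P)
  16P = O

ord(P) = 16


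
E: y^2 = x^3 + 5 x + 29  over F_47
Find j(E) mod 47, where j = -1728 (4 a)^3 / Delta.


Delta = -16(4 a^3 + 27 b^2) mod 47 = 35
-1728 * (4 a)^3 = -1728 * (4*5)^3 mod 47 = 16
j = 16 * 35^(-1) mod 47 = 30

j = 30 (mod 47)


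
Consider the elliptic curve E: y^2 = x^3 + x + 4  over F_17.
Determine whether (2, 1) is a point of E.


Check whether y^2 = x^3 + 1 x + 4 (mod 17) for (x, y) = (2, 1).
LHS: y^2 = 1^2 mod 17 = 1
RHS: x^3 + 1 x + 4 = 2^3 + 1*2 + 4 mod 17 = 14
LHS != RHS

No, not on the curve


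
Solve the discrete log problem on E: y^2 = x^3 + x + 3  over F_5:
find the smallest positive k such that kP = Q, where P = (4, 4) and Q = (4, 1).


Enumerate multiples of P until we hit Q = (4, 1):
  1P = (4, 4)
  2P = (1, 0)
  3P = (4, 1)
Match found at i = 3.

k = 3


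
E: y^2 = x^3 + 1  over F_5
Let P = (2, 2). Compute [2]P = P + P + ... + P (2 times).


k = 2 = 10_2 (binary, LSB first: 01)
Double-and-add from P = (2, 2):
  bit 0 = 0: acc unchanged = O
  bit 1 = 1: acc = O + (0, 4) = (0, 4)

2P = (0, 4)


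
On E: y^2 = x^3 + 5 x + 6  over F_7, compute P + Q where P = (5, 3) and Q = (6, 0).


P != Q, so use the chord formula.
s = (y2 - y1) / (x2 - x1) = (4) / (1) mod 7 = 4
x3 = s^2 - x1 - x2 mod 7 = 4^2 - 5 - 6 = 5
y3 = s (x1 - x3) - y1 mod 7 = 4 * (5 - 5) - 3 = 4

P + Q = (5, 4)


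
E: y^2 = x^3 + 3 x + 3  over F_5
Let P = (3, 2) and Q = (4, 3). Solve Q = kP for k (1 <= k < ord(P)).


Enumerate multiples of P until we hit Q = (4, 3):
  1P = (3, 2)
  2P = (4, 3)
Match found at i = 2.

k = 2


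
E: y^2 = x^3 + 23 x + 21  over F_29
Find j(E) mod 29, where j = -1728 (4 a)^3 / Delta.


Delta = -16(4 a^3 + 27 b^2) mod 29 = 9
-1728 * (4 a)^3 = -1728 * (4*23)^3 mod 29 = 21
j = 21 * 9^(-1) mod 29 = 12

j = 12 (mod 29)


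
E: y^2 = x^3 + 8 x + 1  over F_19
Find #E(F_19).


For each x in F_19, count y with y^2 = x^3 + 8 x + 1 mod 19:
  x = 0: RHS = 1, y in [1, 18]  -> 2 point(s)
  x = 2: RHS = 6, y in [5, 14]  -> 2 point(s)
  x = 7: RHS = 1, y in [1, 18]  -> 2 point(s)
  x = 8: RHS = 7, y in [8, 11]  -> 2 point(s)
  x = 9: RHS = 4, y in [2, 17]  -> 2 point(s)
  x = 10: RHS = 17, y in [6, 13]  -> 2 point(s)
  x = 12: RHS = 1, y in [1, 18]  -> 2 point(s)
  x = 14: RHS = 7, y in [8, 11]  -> 2 point(s)
  x = 15: RHS = 0, y in [0]  -> 1 point(s)
  x = 16: RHS = 7, y in [8, 11]  -> 2 point(s)
  x = 18: RHS = 11, y in [7, 12]  -> 2 point(s)
Affine points: 21. Add the point at infinity: total = 22.

#E(F_19) = 22


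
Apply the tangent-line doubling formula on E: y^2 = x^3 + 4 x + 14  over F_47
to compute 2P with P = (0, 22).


Doubling: s = (3 x1^2 + a) / (2 y1)
s = (3*0^2 + 4) / (2*22) mod 47 = 30
x3 = s^2 - 2 x1 mod 47 = 30^2 - 2*0 = 7
y3 = s (x1 - x3) - y1 mod 47 = 30 * (0 - 7) - 22 = 3

2P = (7, 3)


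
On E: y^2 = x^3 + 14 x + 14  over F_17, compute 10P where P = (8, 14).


k = 10 = 1010_2 (binary, LSB first: 0101)
Double-and-add from P = (8, 14):
  bit 0 = 0: acc unchanged = O
  bit 1 = 1: acc = O + (3, 7) = (3, 7)
  bit 2 = 0: acc unchanged = (3, 7)
  bit 3 = 1: acc = (3, 7) + (16, 13) = (13, 8)

10P = (13, 8)


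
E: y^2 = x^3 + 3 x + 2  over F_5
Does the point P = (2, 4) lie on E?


Check whether y^2 = x^3 + 3 x + 2 (mod 5) for (x, y) = (2, 4).
LHS: y^2 = 4^2 mod 5 = 1
RHS: x^3 + 3 x + 2 = 2^3 + 3*2 + 2 mod 5 = 1
LHS = RHS

Yes, on the curve


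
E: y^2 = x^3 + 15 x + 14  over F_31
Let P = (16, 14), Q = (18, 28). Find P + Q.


P != Q, so use the chord formula.
s = (y2 - y1) / (x2 - x1) = (14) / (2) mod 31 = 7
x3 = s^2 - x1 - x2 mod 31 = 7^2 - 16 - 18 = 15
y3 = s (x1 - x3) - y1 mod 31 = 7 * (16 - 15) - 14 = 24

P + Q = (15, 24)


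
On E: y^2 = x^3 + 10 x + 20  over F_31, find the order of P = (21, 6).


Compute successive multiples of P until we hit O:
  1P = (21, 6)
  2P = (20, 25)
  3P = (10, 2)
  4P = (5, 28)
  5P = (19, 30)
  6P = (11, 29)
  7P = (17, 22)
  8P = (9, 8)
  ... (continuing to 18P)
  18P = O

ord(P) = 18


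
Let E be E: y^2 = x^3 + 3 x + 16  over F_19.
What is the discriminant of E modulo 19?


4 a^3 + 27 b^2 = 4*3^3 + 27*16^2 = 108 + 6912 = 7020
Delta = -16 * (7020) = -112320
Delta mod 19 = 8

Delta = 8 (mod 19)


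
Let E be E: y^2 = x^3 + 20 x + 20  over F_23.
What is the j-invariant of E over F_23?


Delta = -16(4 a^3 + 27 b^2) mod 23 = 2
-1728 * (4 a)^3 = -1728 * (4*20)^3 mod 23 = 9
j = 9 * 2^(-1) mod 23 = 16

j = 16 (mod 23)


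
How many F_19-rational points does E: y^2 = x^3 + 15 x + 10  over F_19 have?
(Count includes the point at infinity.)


For each x in F_19, count y with y^2 = x^3 + 15 x + 10 mod 19:
  x = 1: RHS = 7, y in [8, 11]  -> 2 point(s)
  x = 3: RHS = 6, y in [5, 14]  -> 2 point(s)
  x = 4: RHS = 1, y in [1, 18]  -> 2 point(s)
  x = 5: RHS = 1, y in [1, 18]  -> 2 point(s)
  x = 9: RHS = 0, y in [0]  -> 1 point(s)
  x = 10: RHS = 1, y in [1, 18]  -> 2 point(s)
  x = 11: RHS = 5, y in [9, 10]  -> 2 point(s)
  x = 14: RHS = 0, y in [0]  -> 1 point(s)
  x = 15: RHS = 0, y in [0]  -> 1 point(s)
Affine points: 15. Add the point at infinity: total = 16.

#E(F_19) = 16


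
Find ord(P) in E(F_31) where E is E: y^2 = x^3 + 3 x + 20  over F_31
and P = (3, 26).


Compute successive multiples of P until we hit O:
  1P = (3, 26)
  2P = (3, 5)
  3P = O

ord(P) = 3


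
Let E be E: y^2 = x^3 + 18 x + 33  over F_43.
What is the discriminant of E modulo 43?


4 a^3 + 27 b^2 = 4*18^3 + 27*33^2 = 23328 + 29403 = 52731
Delta = -16 * (52731) = -843696
Delta mod 43 = 7

Delta = 7 (mod 43)


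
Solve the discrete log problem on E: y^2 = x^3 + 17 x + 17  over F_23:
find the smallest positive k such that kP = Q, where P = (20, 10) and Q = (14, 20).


Enumerate multiples of P until we hit Q = (14, 20):
  1P = (20, 10)
  2P = (9, 5)
  3P = (2, 17)
  4P = (14, 3)
  5P = (14, 20)
Match found at i = 5.

k = 5


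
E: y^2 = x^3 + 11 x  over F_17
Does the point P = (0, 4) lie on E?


Check whether y^2 = x^3 + 11 x + 0 (mod 17) for (x, y) = (0, 4).
LHS: y^2 = 4^2 mod 17 = 16
RHS: x^3 + 11 x + 0 = 0^3 + 11*0 + 0 mod 17 = 0
LHS != RHS

No, not on the curve


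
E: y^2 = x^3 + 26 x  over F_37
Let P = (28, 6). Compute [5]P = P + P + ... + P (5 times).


k = 5 = 101_2 (binary, LSB first: 101)
Double-and-add from P = (28, 6):
  bit 0 = 1: acc = O + (28, 6) = (28, 6)
  bit 1 = 0: acc unchanged = (28, 6)
  bit 2 = 1: acc = (28, 6) + (30, 20) = (28, 31)

5P = (28, 31)


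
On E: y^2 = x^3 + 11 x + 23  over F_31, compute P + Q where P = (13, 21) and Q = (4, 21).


P != Q, so use the chord formula.
s = (y2 - y1) / (x2 - x1) = (0) / (22) mod 31 = 0
x3 = s^2 - x1 - x2 mod 31 = 0^2 - 13 - 4 = 14
y3 = s (x1 - x3) - y1 mod 31 = 0 * (13 - 14) - 21 = 10

P + Q = (14, 10)


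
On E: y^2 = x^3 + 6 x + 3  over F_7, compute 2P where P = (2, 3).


Doubling: s = (3 x1^2 + a) / (2 y1)
s = (3*2^2 + 6) / (2*3) mod 7 = 3
x3 = s^2 - 2 x1 mod 7 = 3^2 - 2*2 = 5
y3 = s (x1 - x3) - y1 mod 7 = 3 * (2 - 5) - 3 = 2

2P = (5, 2)


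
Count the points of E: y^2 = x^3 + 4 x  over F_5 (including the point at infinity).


For each x in F_5, count y with y^2 = x^3 + 4 x + 0 mod 5:
  x = 0: RHS = 0, y in [0]  -> 1 point(s)
  x = 1: RHS = 0, y in [0]  -> 1 point(s)
  x = 2: RHS = 1, y in [1, 4]  -> 2 point(s)
  x = 3: RHS = 4, y in [2, 3]  -> 2 point(s)
  x = 4: RHS = 0, y in [0]  -> 1 point(s)
Affine points: 7. Add the point at infinity: total = 8.

#E(F_5) = 8


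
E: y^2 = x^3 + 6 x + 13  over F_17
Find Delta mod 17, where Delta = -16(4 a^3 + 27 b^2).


4 a^3 + 27 b^2 = 4*6^3 + 27*13^2 = 864 + 4563 = 5427
Delta = -16 * (5427) = -86832
Delta mod 17 = 4

Delta = 4 (mod 17)


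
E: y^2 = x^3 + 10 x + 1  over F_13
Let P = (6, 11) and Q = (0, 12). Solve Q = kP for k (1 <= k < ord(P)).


Enumerate multiples of P until we hit Q = (0, 12):
  1P = (6, 11)
  2P = (10, 3)
  3P = (1, 5)
  4P = (9, 1)
  5P = (12, 9)
  6P = (11, 8)
  7P = (0, 1)
  8P = (4, 1)
  9P = (2, 9)
  10P = (2, 4)
  11P = (4, 12)
  12P = (0, 12)
Match found at i = 12.

k = 12


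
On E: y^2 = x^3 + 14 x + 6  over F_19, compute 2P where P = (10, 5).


Doubling: s = (3 x1^2 + a) / (2 y1)
s = (3*10^2 + 14) / (2*5) mod 19 = 1
x3 = s^2 - 2 x1 mod 19 = 1^2 - 2*10 = 0
y3 = s (x1 - x3) - y1 mod 19 = 1 * (10 - 0) - 5 = 5

2P = (0, 5)


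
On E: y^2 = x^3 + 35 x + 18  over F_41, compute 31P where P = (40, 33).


k = 31 = 11111_2 (binary, LSB first: 11111)
Double-and-add from P = (40, 33):
  bit 0 = 1: acc = O + (40, 33) = (40, 33)
  bit 1 = 1: acc = (40, 33) + (7, 27) = (33, 13)
  bit 2 = 1: acc = (33, 13) + (18, 24) = (35, 24)
  bit 3 = 1: acc = (35, 24) + (25, 35) = (31, 29)
  bit 4 = 1: acc = (31, 29) + (36, 28) = (38, 38)

31P = (38, 38)


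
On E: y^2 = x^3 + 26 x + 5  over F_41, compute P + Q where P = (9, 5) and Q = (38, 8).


P != Q, so use the chord formula.
s = (y2 - y1) / (x2 - x1) = (3) / (29) mod 41 = 10
x3 = s^2 - x1 - x2 mod 41 = 10^2 - 9 - 38 = 12
y3 = s (x1 - x3) - y1 mod 41 = 10 * (9 - 12) - 5 = 6

P + Q = (12, 6)


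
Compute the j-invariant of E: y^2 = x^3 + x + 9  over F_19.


Delta = -16(4 a^3 + 27 b^2) mod 19 = 18
-1728 * (4 a)^3 = -1728 * (4*1)^3 mod 19 = 7
j = 7 * 18^(-1) mod 19 = 12

j = 12 (mod 19)


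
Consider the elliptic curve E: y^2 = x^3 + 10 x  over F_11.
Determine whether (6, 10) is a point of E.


Check whether y^2 = x^3 + 10 x + 0 (mod 11) for (x, y) = (6, 10).
LHS: y^2 = 10^2 mod 11 = 1
RHS: x^3 + 10 x + 0 = 6^3 + 10*6 + 0 mod 11 = 1
LHS = RHS

Yes, on the curve


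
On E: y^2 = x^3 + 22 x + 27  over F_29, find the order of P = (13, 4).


Compute successive multiples of P until we hit O:
  1P = (13, 4)
  2P = (16, 26)
  3P = (28, 2)
  4P = (4, 18)
  5P = (18, 7)
  6P = (3, 2)
  7P = (20, 12)
  8P = (5, 1)
  ... (continuing to 38P)
  38P = O

ord(P) = 38


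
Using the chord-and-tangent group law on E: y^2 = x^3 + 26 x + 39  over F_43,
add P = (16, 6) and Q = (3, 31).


P != Q, so use the chord formula.
s = (y2 - y1) / (x2 - x1) = (25) / (30) mod 43 = 8
x3 = s^2 - x1 - x2 mod 43 = 8^2 - 16 - 3 = 2
y3 = s (x1 - x3) - y1 mod 43 = 8 * (16 - 2) - 6 = 20

P + Q = (2, 20)


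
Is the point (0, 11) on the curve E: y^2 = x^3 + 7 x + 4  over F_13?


Check whether y^2 = x^3 + 7 x + 4 (mod 13) for (x, y) = (0, 11).
LHS: y^2 = 11^2 mod 13 = 4
RHS: x^3 + 7 x + 4 = 0^3 + 7*0 + 4 mod 13 = 4
LHS = RHS

Yes, on the curve


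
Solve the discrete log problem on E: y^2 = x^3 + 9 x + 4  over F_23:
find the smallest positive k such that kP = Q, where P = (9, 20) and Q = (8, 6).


Enumerate multiples of P until we hit Q = (8, 6):
  1P = (9, 20)
  2P = (21, 1)
  3P = (11, 10)
  4P = (5, 6)
  5P = (4, 9)
  6P = (13, 8)
  7P = (10, 6)
  8P = (16, 9)
  9P = (0, 2)
  10P = (18, 8)
  11P = (8, 17)
  12P = (15, 8)
  13P = (3, 14)
  14P = (12, 0)
  15P = (3, 9)
  16P = (15, 15)
  17P = (8, 6)
Match found at i = 17.

k = 17


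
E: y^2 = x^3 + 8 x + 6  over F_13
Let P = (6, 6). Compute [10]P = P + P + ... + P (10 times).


k = 10 = 1010_2 (binary, LSB first: 0101)
Double-and-add from P = (6, 6):
  bit 0 = 0: acc unchanged = O
  bit 1 = 1: acc = O + (2, 11) = (2, 11)
  bit 2 = 0: acc unchanged = (2, 11)
  bit 3 = 1: acc = (2, 11) + (9, 12) = (6, 7)

10P = (6, 7)


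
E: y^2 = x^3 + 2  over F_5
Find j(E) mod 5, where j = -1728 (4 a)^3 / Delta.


Delta = -16(4 a^3 + 27 b^2) mod 5 = 2
-1728 * (4 a)^3 = -1728 * (4*0)^3 mod 5 = 0
j = 0 * 2^(-1) mod 5 = 0

j = 0 (mod 5)


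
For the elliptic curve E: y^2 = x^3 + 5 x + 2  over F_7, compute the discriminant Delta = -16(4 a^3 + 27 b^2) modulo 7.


4 a^3 + 27 b^2 = 4*5^3 + 27*2^2 = 500 + 108 = 608
Delta = -16 * (608) = -9728
Delta mod 7 = 2

Delta = 2 (mod 7)


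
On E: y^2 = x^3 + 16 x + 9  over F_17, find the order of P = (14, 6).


Compute successive multiples of P until we hit O:
  1P = (14, 6)
  2P = (14, 11)
  3P = O

ord(P) = 3


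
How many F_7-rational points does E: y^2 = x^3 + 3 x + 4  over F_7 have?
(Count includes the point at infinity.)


For each x in F_7, count y with y^2 = x^3 + 3 x + 4 mod 7:
  x = 0: RHS = 4, y in [2, 5]  -> 2 point(s)
  x = 1: RHS = 1, y in [1, 6]  -> 2 point(s)
  x = 2: RHS = 4, y in [2, 5]  -> 2 point(s)
  x = 5: RHS = 4, y in [2, 5]  -> 2 point(s)
  x = 6: RHS = 0, y in [0]  -> 1 point(s)
Affine points: 9. Add the point at infinity: total = 10.

#E(F_7) = 10


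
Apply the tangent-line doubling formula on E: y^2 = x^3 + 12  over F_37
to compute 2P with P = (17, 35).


Doubling: s = (3 x1^2 + a) / (2 y1)
s = (3*17^2 + 0) / (2*35) mod 37 = 33
x3 = s^2 - 2 x1 mod 37 = 33^2 - 2*17 = 19
y3 = s (x1 - x3) - y1 mod 37 = 33 * (17 - 19) - 35 = 10

2P = (19, 10)


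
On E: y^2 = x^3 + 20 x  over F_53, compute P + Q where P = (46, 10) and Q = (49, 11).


P != Q, so use the chord formula.
s = (y2 - y1) / (x2 - x1) = (1) / (3) mod 53 = 18
x3 = s^2 - x1 - x2 mod 53 = 18^2 - 46 - 49 = 17
y3 = s (x1 - x3) - y1 mod 53 = 18 * (46 - 17) - 10 = 35

P + Q = (17, 35)


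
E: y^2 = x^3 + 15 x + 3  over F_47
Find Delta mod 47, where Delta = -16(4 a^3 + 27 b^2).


4 a^3 + 27 b^2 = 4*15^3 + 27*3^2 = 13500 + 243 = 13743
Delta = -16 * (13743) = -219888
Delta mod 47 = 25

Delta = 25 (mod 47)


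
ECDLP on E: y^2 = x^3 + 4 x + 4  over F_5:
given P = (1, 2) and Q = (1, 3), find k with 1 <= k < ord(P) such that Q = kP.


Enumerate multiples of P until we hit Q = (1, 3):
  1P = (1, 2)
  2P = (2, 0)
  3P = (1, 3)
Match found at i = 3.

k = 3


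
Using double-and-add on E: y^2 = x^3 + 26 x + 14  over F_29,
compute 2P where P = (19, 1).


k = 2 = 10_2 (binary, LSB first: 01)
Double-and-add from P = (19, 1):
  bit 0 = 0: acc unchanged = O
  bit 1 = 1: acc = O + (25, 7) = (25, 7)

2P = (25, 7)


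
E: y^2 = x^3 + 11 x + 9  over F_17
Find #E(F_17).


For each x in F_17, count y with y^2 = x^3 + 11 x + 9 mod 17:
  x = 0: RHS = 9, y in [3, 14]  -> 2 point(s)
  x = 1: RHS = 4, y in [2, 15]  -> 2 point(s)
  x = 3: RHS = 1, y in [1, 16]  -> 2 point(s)
  x = 4: RHS = 15, y in [7, 10]  -> 2 point(s)
  x = 5: RHS = 2, y in [6, 11]  -> 2 point(s)
  x = 6: RHS = 2, y in [6, 11]  -> 2 point(s)
  x = 7: RHS = 4, y in [2, 15]  -> 2 point(s)
  x = 9: RHS = 4, y in [2, 15]  -> 2 point(s)
  x = 11: RHS = 16, y in [4, 13]  -> 2 point(s)
  x = 12: RHS = 16, y in [4, 13]  -> 2 point(s)
  x = 14: RHS = 0, y in [0]  -> 1 point(s)
  x = 15: RHS = 13, y in [8, 9]  -> 2 point(s)
Affine points: 23. Add the point at infinity: total = 24.

#E(F_17) = 24


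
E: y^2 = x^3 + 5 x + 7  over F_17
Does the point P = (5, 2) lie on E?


Check whether y^2 = x^3 + 5 x + 7 (mod 17) for (x, y) = (5, 2).
LHS: y^2 = 2^2 mod 17 = 4
RHS: x^3 + 5 x + 7 = 5^3 + 5*5 + 7 mod 17 = 4
LHS = RHS

Yes, on the curve


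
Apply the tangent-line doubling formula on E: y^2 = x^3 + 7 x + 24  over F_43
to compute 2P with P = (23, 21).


Doubling: s = (3 x1^2 + a) / (2 y1)
s = (3*23^2 + 7) / (2*21) mod 43 = 40
x3 = s^2 - 2 x1 mod 43 = 40^2 - 2*23 = 6
y3 = s (x1 - x3) - y1 mod 43 = 40 * (23 - 6) - 21 = 14

2P = (6, 14)


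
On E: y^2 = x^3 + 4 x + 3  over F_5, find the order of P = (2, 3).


Compute successive multiples of P until we hit O:
  1P = (2, 3)
  2P = (2, 2)
  3P = O

ord(P) = 3


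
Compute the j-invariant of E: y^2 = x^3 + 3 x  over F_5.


Delta = -16(4 a^3 + 27 b^2) mod 5 = 2
-1728 * (4 a)^3 = -1728 * (4*3)^3 mod 5 = 1
j = 1 * 2^(-1) mod 5 = 3

j = 3 (mod 5)


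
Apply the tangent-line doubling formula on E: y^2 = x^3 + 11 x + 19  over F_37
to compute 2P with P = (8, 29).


Doubling: s = (3 x1^2 + a) / (2 y1)
s = (3*8^2 + 11) / (2*29) mod 37 = 22
x3 = s^2 - 2 x1 mod 37 = 22^2 - 2*8 = 24
y3 = s (x1 - x3) - y1 mod 37 = 22 * (8 - 24) - 29 = 26

2P = (24, 26)


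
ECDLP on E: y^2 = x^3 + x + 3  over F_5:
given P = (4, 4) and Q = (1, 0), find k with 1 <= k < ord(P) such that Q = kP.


Enumerate multiples of P until we hit Q = (1, 0):
  1P = (4, 4)
  2P = (1, 0)
Match found at i = 2.

k = 2


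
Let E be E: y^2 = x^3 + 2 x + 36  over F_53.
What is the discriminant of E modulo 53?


4 a^3 + 27 b^2 = 4*2^3 + 27*36^2 = 32 + 34992 = 35024
Delta = -16 * (35024) = -560384
Delta mod 53 = 38

Delta = 38 (mod 53)


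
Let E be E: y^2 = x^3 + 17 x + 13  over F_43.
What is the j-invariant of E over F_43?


Delta = -16(4 a^3 + 27 b^2) mod 43 = 33
-1728 * (4 a)^3 = -1728 * (4*17)^3 mod 43 = 1
j = 1 * 33^(-1) mod 43 = 30

j = 30 (mod 43)


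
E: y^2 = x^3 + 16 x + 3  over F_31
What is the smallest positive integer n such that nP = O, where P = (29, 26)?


Compute successive multiples of P until we hit O:
  1P = (29, 26)
  2P = (23, 13)
  3P = (19, 6)
  4P = (18, 27)
  5P = (25, 30)
  6P = (9, 16)
  7P = (1, 19)
  8P = (3, 27)
  ... (continuing to 25P)
  25P = O

ord(P) = 25


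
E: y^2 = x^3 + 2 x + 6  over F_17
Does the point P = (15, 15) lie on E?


Check whether y^2 = x^3 + 2 x + 6 (mod 17) for (x, y) = (15, 15).
LHS: y^2 = 15^2 mod 17 = 4
RHS: x^3 + 2 x + 6 = 15^3 + 2*15 + 6 mod 17 = 11
LHS != RHS

No, not on the curve


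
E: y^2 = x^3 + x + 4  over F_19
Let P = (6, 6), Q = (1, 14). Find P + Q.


P != Q, so use the chord formula.
s = (y2 - y1) / (x2 - x1) = (8) / (14) mod 19 = 6
x3 = s^2 - x1 - x2 mod 19 = 6^2 - 6 - 1 = 10
y3 = s (x1 - x3) - y1 mod 19 = 6 * (6 - 10) - 6 = 8

P + Q = (10, 8)


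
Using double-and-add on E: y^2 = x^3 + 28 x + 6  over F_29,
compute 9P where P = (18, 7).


k = 9 = 1001_2 (binary, LSB first: 1001)
Double-and-add from P = (18, 7):
  bit 0 = 1: acc = O + (18, 7) = (18, 7)
  bit 1 = 0: acc unchanged = (18, 7)
  bit 2 = 0: acc unchanged = (18, 7)
  bit 3 = 1: acc = (18, 7) + (7, 9) = (28, 8)

9P = (28, 8)


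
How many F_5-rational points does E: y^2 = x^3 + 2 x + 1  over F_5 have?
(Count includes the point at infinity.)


For each x in F_5, count y with y^2 = x^3 + 2 x + 1 mod 5:
  x = 0: RHS = 1, y in [1, 4]  -> 2 point(s)
  x = 1: RHS = 4, y in [2, 3]  -> 2 point(s)
  x = 3: RHS = 4, y in [2, 3]  -> 2 point(s)
Affine points: 6. Add the point at infinity: total = 7.

#E(F_5) = 7


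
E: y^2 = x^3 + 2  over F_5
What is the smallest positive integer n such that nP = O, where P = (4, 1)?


Compute successive multiples of P until we hit O:
  1P = (4, 1)
  2P = (3, 3)
  3P = (2, 0)
  4P = (3, 2)
  5P = (4, 4)
  6P = O

ord(P) = 6


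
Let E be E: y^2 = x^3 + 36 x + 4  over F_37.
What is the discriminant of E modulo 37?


4 a^3 + 27 b^2 = 4*36^3 + 27*4^2 = 186624 + 432 = 187056
Delta = -16 * (187056) = -2992896
Delta mod 37 = 34

Delta = 34 (mod 37)


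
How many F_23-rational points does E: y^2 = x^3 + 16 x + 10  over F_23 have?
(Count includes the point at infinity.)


For each x in F_23, count y with y^2 = x^3 + 16 x + 10 mod 23:
  x = 1: RHS = 4, y in [2, 21]  -> 2 point(s)
  x = 2: RHS = 4, y in [2, 21]  -> 2 point(s)
  x = 3: RHS = 16, y in [4, 19]  -> 2 point(s)
  x = 4: RHS = 0, y in [0]  -> 1 point(s)
  x = 5: RHS = 8, y in [10, 13]  -> 2 point(s)
  x = 6: RHS = 0, y in [0]  -> 1 point(s)
  x = 8: RHS = 6, y in [11, 12]  -> 2 point(s)
  x = 9: RHS = 9, y in [3, 20]  -> 2 point(s)
  x = 13: RHS = 0, y in [0]  -> 1 point(s)
  x = 18: RHS = 12, y in [9, 14]  -> 2 point(s)
  x = 20: RHS = 4, y in [2, 21]  -> 2 point(s)
  x = 21: RHS = 16, y in [4, 19]  -> 2 point(s)
  x = 22: RHS = 16, y in [4, 19]  -> 2 point(s)
Affine points: 23. Add the point at infinity: total = 24.

#E(F_23) = 24


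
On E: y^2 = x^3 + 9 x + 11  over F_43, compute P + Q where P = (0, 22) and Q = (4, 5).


P != Q, so use the chord formula.
s = (y2 - y1) / (x2 - x1) = (26) / (4) mod 43 = 28
x3 = s^2 - x1 - x2 mod 43 = 28^2 - 0 - 4 = 6
y3 = s (x1 - x3) - y1 mod 43 = 28 * (0 - 6) - 22 = 25

P + Q = (6, 25)


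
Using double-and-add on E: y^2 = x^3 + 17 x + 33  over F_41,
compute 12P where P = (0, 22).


k = 12 = 1100_2 (binary, LSB first: 0011)
Double-and-add from P = (0, 22):
  bit 0 = 0: acc unchanged = O
  bit 1 = 0: acc unchanged = O
  bit 2 = 1: acc = O + (35, 17) = (35, 17)
  bit 3 = 1: acc = (35, 17) + (33, 0) = (35, 24)

12P = (35, 24)


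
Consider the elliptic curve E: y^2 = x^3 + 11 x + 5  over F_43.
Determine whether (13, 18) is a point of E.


Check whether y^2 = x^3 + 11 x + 5 (mod 43) for (x, y) = (13, 18).
LHS: y^2 = 18^2 mod 43 = 23
RHS: x^3 + 11 x + 5 = 13^3 + 11*13 + 5 mod 43 = 23
LHS = RHS

Yes, on the curve


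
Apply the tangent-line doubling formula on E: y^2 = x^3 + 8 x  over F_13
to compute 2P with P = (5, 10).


Doubling: s = (3 x1^2 + a) / (2 y1)
s = (3*5^2 + 8) / (2*10) mod 13 = 10
x3 = s^2 - 2 x1 mod 13 = 10^2 - 2*5 = 12
y3 = s (x1 - x3) - y1 mod 13 = 10 * (5 - 12) - 10 = 11

2P = (12, 11)


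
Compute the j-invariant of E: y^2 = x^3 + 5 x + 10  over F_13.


Delta = -16(4 a^3 + 27 b^2) mod 13 = 7
-1728 * (4 a)^3 = -1728 * (4*5)^3 mod 13 = 5
j = 5 * 7^(-1) mod 13 = 10

j = 10 (mod 13)


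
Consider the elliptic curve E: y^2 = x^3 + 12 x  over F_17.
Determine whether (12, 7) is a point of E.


Check whether y^2 = x^3 + 12 x + 0 (mod 17) for (x, y) = (12, 7).
LHS: y^2 = 7^2 mod 17 = 15
RHS: x^3 + 12 x + 0 = 12^3 + 12*12 + 0 mod 17 = 2
LHS != RHS

No, not on the curve


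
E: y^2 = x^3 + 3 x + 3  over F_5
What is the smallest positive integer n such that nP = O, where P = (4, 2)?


Compute successive multiples of P until we hit O:
  1P = (4, 2)
  2P = (3, 2)
  3P = (3, 3)
  4P = (4, 3)
  5P = O

ord(P) = 5


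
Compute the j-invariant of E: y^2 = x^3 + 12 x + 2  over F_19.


Delta = -16(4 a^3 + 27 b^2) mod 19 = 8
-1728 * (4 a)^3 = -1728 * (4*12)^3 mod 19 = 12
j = 12 * 8^(-1) mod 19 = 11

j = 11 (mod 19)


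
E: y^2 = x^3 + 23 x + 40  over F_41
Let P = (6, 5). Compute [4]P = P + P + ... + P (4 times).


k = 4 = 100_2 (binary, LSB first: 001)
Double-and-add from P = (6, 5):
  bit 0 = 0: acc unchanged = O
  bit 1 = 0: acc unchanged = O
  bit 2 = 1: acc = O + (24, 36) = (24, 36)

4P = (24, 36)
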